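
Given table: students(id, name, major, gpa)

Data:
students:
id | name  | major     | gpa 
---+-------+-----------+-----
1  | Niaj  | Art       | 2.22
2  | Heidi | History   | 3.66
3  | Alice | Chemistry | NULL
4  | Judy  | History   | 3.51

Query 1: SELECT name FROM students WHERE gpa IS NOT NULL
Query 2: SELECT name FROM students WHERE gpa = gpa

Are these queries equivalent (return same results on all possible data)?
Yes, equivalent

Both queries return: [('Heidi',), ('Judy',), ('Niaj',)]

Reason: IS NOT NULL vs self-equality (both exclude NULLs)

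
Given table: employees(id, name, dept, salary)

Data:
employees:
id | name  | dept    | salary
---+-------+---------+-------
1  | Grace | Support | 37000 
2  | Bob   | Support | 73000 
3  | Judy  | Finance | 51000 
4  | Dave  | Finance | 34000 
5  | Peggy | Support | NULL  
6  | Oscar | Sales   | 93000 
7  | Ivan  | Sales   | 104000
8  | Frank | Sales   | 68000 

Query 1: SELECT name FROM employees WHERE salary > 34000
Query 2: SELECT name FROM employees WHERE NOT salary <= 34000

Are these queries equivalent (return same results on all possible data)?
Yes, equivalent

Both queries return: [('Bob',), ('Frank',), ('Grace',), ('Ivan',), ('Judy',), ('Oscar',)]

Reason: Both filter salary > 34000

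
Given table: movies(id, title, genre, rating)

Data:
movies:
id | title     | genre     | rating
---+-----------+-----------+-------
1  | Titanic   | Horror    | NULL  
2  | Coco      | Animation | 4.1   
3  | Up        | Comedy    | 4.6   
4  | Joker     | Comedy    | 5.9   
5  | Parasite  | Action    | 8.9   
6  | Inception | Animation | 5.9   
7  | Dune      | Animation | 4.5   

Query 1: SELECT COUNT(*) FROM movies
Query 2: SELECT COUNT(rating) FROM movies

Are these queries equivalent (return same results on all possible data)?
No, not equivalent

Query 1 returns: [(7,)]
Query 2 returns: [(6,)]

Reason: COUNT(*) includes NULLs, COUNT(column) excludes them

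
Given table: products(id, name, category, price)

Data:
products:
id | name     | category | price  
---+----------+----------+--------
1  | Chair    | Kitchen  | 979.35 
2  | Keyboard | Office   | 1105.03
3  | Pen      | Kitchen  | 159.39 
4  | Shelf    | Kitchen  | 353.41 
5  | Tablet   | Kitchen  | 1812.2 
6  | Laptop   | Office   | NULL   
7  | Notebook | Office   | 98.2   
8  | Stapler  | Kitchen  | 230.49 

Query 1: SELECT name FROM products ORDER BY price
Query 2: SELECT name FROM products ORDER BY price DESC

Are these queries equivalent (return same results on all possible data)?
No, not equivalent

Query 1 returns: [('Laptop',), ('Notebook',), ('Pen',), ('Stapler',), ('Shelf',), ('Chair',), ('Keyboard',), ('Tablet',)]
Query 2 returns: [('Tablet',), ('Keyboard',), ('Chair',), ('Shelf',), ('Stapler',), ('Pen',), ('Notebook',), ('Laptop',)]

Reason: ASC vs DESC gives opposite ordering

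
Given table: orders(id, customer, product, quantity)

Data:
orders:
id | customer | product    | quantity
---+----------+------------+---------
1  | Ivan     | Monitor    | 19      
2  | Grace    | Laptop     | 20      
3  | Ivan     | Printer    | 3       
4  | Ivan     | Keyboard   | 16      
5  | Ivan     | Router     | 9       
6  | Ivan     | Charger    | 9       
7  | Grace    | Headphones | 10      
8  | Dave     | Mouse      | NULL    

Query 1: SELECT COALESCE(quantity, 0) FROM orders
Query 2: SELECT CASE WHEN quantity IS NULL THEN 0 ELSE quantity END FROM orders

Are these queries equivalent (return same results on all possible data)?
Yes, equivalent

Both queries return: [(0,), (3,), (9,), (9,), (10,), (16,), (19,), (20,)]

Reason: COALESCE vs CASE for NULL handling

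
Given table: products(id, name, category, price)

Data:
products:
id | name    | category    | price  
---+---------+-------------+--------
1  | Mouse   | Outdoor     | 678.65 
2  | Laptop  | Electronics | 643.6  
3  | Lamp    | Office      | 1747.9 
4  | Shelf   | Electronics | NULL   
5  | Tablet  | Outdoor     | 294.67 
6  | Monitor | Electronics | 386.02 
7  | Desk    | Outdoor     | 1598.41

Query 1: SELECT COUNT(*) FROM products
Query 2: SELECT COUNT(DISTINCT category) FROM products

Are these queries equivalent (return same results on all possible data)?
No, not equivalent

Query 1 returns: [(7,)]
Query 2 returns: [(3,)]

Reason: COUNT(*) counts rows, COUNT(DISTINCT category) counts unique categorys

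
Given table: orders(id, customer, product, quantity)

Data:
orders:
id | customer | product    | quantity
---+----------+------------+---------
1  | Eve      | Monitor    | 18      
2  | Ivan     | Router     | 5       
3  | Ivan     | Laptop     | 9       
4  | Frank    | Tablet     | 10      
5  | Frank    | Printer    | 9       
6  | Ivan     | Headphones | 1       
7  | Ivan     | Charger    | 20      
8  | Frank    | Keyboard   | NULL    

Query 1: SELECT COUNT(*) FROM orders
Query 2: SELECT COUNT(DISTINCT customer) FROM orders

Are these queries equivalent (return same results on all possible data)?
No, not equivalent

Query 1 returns: [(8,)]
Query 2 returns: [(3,)]

Reason: COUNT(*) counts rows, COUNT(DISTINCT customer) counts unique customers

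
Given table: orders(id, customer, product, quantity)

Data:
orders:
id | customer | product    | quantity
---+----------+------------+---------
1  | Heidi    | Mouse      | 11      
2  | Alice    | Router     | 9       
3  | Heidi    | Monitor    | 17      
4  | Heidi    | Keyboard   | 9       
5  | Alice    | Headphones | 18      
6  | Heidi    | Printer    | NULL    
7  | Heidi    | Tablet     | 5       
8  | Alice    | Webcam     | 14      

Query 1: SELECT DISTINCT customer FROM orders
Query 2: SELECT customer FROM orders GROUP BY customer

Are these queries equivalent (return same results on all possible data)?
Yes, equivalent

Both queries return: [('Alice',), ('Heidi',)]

Reason: Both get unique customers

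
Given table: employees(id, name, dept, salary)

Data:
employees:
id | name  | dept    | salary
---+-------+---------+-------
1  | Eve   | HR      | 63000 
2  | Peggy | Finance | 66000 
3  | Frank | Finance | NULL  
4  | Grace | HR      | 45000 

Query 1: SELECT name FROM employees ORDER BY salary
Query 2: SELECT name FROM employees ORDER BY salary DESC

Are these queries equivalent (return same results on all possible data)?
No, not equivalent

Query 1 returns: [('Frank',), ('Grace',), ('Eve',), ('Peggy',)]
Query 2 returns: [('Peggy',), ('Eve',), ('Grace',), ('Frank',)]

Reason: ASC vs DESC gives opposite ordering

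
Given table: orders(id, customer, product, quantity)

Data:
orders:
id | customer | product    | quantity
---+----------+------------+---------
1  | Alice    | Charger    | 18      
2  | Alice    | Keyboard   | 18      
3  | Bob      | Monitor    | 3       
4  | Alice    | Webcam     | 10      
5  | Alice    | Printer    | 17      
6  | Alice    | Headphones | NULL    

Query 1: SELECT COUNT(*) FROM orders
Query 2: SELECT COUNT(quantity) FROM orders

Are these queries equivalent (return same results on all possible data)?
No, not equivalent

Query 1 returns: [(6,)]
Query 2 returns: [(5,)]

Reason: COUNT(*) includes NULLs, COUNT(column) excludes them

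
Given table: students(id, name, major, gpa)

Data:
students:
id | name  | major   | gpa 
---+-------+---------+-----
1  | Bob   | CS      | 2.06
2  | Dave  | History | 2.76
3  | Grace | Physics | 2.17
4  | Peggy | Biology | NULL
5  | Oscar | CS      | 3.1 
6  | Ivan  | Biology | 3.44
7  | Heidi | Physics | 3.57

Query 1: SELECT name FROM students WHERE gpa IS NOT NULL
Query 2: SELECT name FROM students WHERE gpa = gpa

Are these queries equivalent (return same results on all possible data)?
Yes, equivalent

Both queries return: [('Bob',), ('Dave',), ('Grace',), ('Heidi',), ('Ivan',), ('Oscar',)]

Reason: IS NOT NULL vs self-equality (both exclude NULLs)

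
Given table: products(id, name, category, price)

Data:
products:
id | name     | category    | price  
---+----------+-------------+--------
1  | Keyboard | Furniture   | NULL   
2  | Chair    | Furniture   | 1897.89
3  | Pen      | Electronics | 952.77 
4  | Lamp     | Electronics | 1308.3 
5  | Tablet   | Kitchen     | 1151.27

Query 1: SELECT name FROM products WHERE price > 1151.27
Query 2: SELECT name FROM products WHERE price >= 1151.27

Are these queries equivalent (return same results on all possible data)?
No, not equivalent

Query 1 returns: [('Chair',), ('Lamp',)]
Query 2 returns: [('Chair',), ('Lamp',), ('Tablet',)]

Reason: > vs >= gives different results when price = 1151.27 exists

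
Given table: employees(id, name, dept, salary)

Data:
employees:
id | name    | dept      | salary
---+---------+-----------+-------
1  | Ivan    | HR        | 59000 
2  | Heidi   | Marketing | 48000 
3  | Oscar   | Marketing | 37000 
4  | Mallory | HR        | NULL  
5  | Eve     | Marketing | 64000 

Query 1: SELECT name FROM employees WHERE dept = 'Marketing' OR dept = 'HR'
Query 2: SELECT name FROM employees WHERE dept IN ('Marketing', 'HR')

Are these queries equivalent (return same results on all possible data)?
Yes, equivalent

Both queries return: [('Eve',), ('Heidi',), ('Ivan',), ('Mallory',), ('Oscar',)]

Reason: OR vs IN are equivalent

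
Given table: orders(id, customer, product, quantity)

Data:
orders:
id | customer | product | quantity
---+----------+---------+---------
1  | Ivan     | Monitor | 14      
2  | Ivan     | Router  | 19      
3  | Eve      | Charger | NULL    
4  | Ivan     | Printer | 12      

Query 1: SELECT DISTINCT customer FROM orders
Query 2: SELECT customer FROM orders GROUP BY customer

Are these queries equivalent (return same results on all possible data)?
Yes, equivalent

Both queries return: [('Eve',), ('Ivan',)]

Reason: Both get unique customers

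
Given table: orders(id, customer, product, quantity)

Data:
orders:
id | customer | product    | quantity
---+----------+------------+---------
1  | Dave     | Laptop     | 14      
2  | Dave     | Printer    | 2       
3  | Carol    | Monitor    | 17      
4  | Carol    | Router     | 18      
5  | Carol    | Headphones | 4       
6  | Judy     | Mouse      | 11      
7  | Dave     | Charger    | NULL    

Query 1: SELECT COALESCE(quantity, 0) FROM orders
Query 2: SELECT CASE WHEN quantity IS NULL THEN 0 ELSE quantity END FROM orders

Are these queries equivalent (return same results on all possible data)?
Yes, equivalent

Both queries return: [(0,), (2,), (4,), (11,), (14,), (17,), (18,)]

Reason: COALESCE vs CASE for NULL handling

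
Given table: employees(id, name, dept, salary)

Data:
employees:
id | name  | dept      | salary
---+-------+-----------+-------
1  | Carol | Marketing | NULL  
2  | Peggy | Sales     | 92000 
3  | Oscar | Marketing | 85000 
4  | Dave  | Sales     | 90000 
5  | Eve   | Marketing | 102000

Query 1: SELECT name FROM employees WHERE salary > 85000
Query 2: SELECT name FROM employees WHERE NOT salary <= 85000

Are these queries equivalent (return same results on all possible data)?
Yes, equivalent

Both queries return: [('Dave',), ('Eve',), ('Peggy',)]

Reason: Both filter salary > 85000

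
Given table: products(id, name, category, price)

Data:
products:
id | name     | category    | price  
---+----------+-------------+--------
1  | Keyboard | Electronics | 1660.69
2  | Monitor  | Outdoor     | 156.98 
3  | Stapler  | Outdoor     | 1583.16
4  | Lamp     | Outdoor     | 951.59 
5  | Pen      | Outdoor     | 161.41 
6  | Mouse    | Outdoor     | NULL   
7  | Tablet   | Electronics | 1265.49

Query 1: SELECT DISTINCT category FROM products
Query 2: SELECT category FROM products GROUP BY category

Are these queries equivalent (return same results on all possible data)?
Yes, equivalent

Both queries return: [('Electronics',), ('Outdoor',)]

Reason: Both get unique categorys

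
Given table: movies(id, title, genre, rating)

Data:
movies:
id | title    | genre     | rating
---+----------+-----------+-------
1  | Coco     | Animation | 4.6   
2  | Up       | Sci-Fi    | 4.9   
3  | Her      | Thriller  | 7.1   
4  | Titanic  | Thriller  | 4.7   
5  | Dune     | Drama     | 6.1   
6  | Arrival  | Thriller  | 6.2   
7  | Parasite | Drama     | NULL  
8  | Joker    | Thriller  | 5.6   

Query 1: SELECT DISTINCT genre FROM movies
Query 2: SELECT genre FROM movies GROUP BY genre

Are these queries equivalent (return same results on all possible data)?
Yes, equivalent

Both queries return: [('Animation',), ('Drama',), ('Sci-Fi',), ('Thriller',)]

Reason: Both get unique genres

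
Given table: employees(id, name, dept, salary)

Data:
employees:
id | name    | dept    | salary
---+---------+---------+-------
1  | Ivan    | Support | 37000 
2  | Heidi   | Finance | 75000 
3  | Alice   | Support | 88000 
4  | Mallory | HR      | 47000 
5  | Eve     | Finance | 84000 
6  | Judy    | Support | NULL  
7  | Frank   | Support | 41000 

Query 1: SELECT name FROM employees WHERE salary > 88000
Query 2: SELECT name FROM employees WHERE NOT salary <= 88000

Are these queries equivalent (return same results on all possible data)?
Yes, equivalent

Both queries return: []

Reason: Both filter salary > 88000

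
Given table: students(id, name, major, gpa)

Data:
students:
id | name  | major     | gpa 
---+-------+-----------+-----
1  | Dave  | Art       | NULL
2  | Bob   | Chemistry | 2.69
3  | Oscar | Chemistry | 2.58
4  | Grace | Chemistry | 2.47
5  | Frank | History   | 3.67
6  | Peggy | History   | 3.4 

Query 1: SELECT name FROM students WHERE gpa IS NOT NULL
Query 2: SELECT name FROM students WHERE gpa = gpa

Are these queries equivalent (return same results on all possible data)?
Yes, equivalent

Both queries return: [('Bob',), ('Frank',), ('Grace',), ('Oscar',), ('Peggy',)]

Reason: IS NOT NULL vs self-equality (both exclude NULLs)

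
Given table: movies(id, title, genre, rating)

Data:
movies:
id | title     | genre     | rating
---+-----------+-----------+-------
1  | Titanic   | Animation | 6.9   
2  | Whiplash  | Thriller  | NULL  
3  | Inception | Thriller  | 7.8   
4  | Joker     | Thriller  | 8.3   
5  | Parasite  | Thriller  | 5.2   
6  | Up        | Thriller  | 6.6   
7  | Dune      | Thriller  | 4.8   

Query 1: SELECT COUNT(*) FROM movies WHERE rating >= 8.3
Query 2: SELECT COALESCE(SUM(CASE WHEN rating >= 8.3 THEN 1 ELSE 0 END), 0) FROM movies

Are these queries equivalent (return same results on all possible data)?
Yes, equivalent

Both queries return: [(1,)]

Reason: COUNT with WHERE vs conditional SUM (COALESCE handles empty-table NULL)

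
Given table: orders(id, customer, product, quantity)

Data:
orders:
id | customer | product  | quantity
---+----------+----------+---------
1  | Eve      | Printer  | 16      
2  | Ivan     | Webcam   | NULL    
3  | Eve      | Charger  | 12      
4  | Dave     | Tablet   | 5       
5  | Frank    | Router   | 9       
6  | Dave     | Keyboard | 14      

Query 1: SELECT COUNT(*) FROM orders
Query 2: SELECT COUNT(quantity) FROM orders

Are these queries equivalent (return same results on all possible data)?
No, not equivalent

Query 1 returns: [(6,)]
Query 2 returns: [(5,)]

Reason: COUNT(*) includes NULLs, COUNT(column) excludes them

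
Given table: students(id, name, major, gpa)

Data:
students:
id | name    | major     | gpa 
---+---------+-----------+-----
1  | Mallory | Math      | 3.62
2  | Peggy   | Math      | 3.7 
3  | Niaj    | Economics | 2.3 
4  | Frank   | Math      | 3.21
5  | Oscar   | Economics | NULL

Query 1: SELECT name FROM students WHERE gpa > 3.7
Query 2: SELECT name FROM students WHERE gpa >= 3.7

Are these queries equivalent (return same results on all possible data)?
No, not equivalent

Query 1 returns: []
Query 2 returns: [('Peggy',)]

Reason: > vs >= gives different results when gpa = 3.7 exists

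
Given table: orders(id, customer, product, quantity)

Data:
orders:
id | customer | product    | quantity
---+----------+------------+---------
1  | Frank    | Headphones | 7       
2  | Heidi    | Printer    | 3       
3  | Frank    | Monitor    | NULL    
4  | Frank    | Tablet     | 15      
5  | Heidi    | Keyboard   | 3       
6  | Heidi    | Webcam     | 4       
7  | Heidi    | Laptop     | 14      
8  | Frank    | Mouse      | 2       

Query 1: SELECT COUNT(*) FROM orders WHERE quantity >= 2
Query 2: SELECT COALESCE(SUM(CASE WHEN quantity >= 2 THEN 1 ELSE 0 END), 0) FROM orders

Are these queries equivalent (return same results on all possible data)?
Yes, equivalent

Both queries return: [(7,)]

Reason: COUNT with WHERE vs conditional SUM (COALESCE handles empty-table NULL)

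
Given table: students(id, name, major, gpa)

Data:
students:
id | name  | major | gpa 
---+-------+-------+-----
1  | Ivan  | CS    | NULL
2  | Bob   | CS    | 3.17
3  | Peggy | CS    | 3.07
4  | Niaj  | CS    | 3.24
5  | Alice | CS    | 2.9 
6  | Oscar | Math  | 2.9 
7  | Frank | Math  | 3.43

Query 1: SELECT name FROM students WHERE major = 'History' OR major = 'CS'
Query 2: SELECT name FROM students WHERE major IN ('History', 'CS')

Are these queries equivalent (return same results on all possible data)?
Yes, equivalent

Both queries return: [('Alice',), ('Bob',), ('Ivan',), ('Niaj',), ('Peggy',)]

Reason: OR vs IN are equivalent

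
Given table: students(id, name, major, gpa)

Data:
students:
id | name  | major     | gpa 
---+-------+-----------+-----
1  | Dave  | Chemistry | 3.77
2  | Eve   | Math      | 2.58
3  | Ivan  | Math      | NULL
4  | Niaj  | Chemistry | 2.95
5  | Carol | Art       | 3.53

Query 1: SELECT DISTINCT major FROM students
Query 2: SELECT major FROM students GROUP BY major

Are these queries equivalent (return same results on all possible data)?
Yes, equivalent

Both queries return: [('Art',), ('Chemistry',), ('Math',)]

Reason: Both get unique majors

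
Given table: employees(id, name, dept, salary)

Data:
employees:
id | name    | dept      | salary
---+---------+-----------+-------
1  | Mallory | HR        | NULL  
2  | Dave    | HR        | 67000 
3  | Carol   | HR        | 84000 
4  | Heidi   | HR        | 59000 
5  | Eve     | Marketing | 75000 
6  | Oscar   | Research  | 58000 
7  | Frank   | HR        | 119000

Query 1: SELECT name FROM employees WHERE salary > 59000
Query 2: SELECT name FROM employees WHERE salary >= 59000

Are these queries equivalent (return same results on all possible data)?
No, not equivalent

Query 1 returns: [('Dave',), ('Carol',), ('Eve',), ('Frank',)]
Query 2 returns: [('Dave',), ('Carol',), ('Heidi',), ('Eve',), ('Frank',)]

Reason: > vs >= gives different results when salary = 59000 exists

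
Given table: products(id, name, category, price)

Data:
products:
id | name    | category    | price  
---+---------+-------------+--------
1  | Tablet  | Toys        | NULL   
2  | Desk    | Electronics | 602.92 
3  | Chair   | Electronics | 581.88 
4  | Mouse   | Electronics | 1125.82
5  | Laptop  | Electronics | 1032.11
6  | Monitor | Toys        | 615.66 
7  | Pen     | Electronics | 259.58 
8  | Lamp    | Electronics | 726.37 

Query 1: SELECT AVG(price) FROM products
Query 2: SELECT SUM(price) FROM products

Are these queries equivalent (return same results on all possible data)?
No, not equivalent

Query 1 returns: [(706.3342857142858,)]
Query 2 returns: [(4944.34,)]

Reason: AVG vs SUM give different aggregate values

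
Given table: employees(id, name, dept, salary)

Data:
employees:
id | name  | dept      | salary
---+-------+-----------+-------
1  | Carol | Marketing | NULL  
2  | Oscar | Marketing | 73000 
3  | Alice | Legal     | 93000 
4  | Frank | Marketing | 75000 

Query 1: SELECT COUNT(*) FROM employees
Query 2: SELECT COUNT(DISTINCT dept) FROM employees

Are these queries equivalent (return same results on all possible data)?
No, not equivalent

Query 1 returns: [(4,)]
Query 2 returns: [(2,)]

Reason: COUNT(*) counts rows, COUNT(DISTINCT dept) counts unique depts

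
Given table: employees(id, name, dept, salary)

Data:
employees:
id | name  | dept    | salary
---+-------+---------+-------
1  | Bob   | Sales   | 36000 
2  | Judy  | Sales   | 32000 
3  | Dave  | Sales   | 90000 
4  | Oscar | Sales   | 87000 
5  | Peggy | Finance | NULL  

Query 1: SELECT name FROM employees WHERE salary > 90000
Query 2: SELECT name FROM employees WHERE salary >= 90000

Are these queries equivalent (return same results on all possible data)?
No, not equivalent

Query 1 returns: []
Query 2 returns: [('Dave',)]

Reason: > vs >= gives different results when salary = 90000 exists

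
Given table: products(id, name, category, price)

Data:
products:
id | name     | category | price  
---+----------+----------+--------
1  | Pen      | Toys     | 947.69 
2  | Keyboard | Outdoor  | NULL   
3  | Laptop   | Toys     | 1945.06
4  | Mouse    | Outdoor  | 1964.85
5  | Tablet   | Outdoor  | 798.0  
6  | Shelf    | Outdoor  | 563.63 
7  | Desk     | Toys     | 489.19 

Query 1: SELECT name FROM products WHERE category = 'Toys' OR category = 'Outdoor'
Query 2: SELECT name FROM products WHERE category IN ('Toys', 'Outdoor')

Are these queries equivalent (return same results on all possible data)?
Yes, equivalent

Both queries return: [('Desk',), ('Keyboard',), ('Laptop',), ('Mouse',), ('Pen',), ('Shelf',), ('Tablet',)]

Reason: OR vs IN are equivalent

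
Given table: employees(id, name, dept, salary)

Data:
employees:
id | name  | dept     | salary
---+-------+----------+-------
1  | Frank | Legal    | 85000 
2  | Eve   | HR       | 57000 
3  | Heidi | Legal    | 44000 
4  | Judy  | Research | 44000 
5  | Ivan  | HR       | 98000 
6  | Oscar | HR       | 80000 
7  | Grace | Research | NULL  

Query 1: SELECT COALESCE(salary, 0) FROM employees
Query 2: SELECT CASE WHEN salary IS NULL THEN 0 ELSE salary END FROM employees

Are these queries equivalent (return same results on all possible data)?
Yes, equivalent

Both queries return: [(0,), (44000,), (44000,), (57000,), (80000,), (85000,), (98000,)]

Reason: COALESCE vs CASE for NULL handling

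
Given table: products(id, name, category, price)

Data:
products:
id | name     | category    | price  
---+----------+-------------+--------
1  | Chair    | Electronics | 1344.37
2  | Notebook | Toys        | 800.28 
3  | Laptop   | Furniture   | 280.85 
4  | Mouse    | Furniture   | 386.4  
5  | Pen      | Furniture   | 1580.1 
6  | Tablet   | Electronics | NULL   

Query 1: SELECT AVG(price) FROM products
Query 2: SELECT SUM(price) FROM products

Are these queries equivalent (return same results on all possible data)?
No, not equivalent

Query 1 returns: [(878.4,)]
Query 2 returns: [(4392.0,)]

Reason: AVG vs SUM give different aggregate values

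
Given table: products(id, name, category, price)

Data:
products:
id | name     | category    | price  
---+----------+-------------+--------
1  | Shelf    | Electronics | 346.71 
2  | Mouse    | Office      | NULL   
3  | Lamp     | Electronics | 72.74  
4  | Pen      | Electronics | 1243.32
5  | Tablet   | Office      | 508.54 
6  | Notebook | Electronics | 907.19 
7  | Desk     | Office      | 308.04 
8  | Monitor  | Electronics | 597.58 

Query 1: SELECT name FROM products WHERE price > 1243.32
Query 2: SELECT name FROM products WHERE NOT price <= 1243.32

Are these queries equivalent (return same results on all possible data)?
Yes, equivalent

Both queries return: []

Reason: Both filter price > 1243.32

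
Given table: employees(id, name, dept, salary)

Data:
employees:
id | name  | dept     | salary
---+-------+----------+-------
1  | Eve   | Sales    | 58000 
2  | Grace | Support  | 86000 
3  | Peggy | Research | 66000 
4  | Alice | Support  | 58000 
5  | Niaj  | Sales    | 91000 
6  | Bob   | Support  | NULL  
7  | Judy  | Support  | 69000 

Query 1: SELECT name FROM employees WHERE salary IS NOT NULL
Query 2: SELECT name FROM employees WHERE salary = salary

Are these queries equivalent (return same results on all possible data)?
Yes, equivalent

Both queries return: [('Alice',), ('Eve',), ('Grace',), ('Judy',), ('Niaj',), ('Peggy',)]

Reason: IS NOT NULL vs self-equality (both exclude NULLs)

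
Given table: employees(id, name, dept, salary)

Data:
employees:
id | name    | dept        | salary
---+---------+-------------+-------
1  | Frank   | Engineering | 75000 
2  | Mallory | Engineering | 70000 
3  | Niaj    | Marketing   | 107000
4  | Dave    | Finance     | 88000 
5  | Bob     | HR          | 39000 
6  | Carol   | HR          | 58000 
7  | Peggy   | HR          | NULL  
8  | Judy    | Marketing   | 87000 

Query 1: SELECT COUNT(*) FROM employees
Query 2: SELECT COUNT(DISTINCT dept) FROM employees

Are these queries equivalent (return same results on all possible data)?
No, not equivalent

Query 1 returns: [(8,)]
Query 2 returns: [(4,)]

Reason: COUNT(*) counts rows, COUNT(DISTINCT dept) counts unique depts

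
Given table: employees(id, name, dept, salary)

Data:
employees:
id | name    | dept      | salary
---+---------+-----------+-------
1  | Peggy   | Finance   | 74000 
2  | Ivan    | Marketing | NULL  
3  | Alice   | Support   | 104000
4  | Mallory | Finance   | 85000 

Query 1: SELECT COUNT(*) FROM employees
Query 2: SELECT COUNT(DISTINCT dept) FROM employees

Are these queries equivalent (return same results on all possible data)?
No, not equivalent

Query 1 returns: [(4,)]
Query 2 returns: [(3,)]

Reason: COUNT(*) counts rows, COUNT(DISTINCT dept) counts unique depts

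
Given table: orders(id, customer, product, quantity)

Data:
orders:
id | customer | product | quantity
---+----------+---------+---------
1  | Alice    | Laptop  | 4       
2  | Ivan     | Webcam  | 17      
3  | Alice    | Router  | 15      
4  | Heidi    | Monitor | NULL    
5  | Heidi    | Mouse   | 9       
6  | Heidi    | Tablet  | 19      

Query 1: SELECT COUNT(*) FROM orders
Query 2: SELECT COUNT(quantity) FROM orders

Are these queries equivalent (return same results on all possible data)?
No, not equivalent

Query 1 returns: [(6,)]
Query 2 returns: [(5,)]

Reason: COUNT(*) includes NULLs, COUNT(column) excludes them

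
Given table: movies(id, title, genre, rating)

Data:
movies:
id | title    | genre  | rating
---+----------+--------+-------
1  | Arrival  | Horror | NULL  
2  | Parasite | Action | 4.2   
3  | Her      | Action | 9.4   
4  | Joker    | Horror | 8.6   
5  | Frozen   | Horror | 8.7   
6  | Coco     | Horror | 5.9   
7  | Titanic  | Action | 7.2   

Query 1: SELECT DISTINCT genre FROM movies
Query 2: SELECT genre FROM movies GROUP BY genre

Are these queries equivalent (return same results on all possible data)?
Yes, equivalent

Both queries return: [('Action',), ('Horror',)]

Reason: Both get unique genres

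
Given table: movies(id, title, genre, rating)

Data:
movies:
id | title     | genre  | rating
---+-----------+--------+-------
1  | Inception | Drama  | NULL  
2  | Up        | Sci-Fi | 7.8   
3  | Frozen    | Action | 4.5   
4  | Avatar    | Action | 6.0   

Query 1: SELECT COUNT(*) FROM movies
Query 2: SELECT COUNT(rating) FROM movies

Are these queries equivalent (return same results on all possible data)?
No, not equivalent

Query 1 returns: [(4,)]
Query 2 returns: [(3,)]

Reason: COUNT(*) includes NULLs, COUNT(column) excludes them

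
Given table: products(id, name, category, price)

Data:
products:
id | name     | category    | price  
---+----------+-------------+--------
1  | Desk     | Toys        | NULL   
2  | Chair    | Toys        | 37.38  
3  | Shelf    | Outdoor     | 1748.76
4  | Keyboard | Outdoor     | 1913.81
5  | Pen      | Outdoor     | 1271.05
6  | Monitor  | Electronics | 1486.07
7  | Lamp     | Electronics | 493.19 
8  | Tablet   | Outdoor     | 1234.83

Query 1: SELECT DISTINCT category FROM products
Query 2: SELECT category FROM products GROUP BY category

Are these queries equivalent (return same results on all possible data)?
Yes, equivalent

Both queries return: [('Electronics',), ('Outdoor',), ('Toys',)]

Reason: Both get unique categorys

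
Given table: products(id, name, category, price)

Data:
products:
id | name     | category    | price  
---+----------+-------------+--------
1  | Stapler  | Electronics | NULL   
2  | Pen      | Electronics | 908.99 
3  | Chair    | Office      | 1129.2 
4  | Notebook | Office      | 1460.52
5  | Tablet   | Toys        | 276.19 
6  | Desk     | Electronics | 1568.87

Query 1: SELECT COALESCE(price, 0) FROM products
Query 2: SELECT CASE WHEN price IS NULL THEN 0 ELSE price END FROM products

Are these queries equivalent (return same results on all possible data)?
Yes, equivalent

Both queries return: [(0,), (276.19,), (908.99,), (1129.2,), (1460.52,), (1568.87,)]

Reason: COALESCE vs CASE for NULL handling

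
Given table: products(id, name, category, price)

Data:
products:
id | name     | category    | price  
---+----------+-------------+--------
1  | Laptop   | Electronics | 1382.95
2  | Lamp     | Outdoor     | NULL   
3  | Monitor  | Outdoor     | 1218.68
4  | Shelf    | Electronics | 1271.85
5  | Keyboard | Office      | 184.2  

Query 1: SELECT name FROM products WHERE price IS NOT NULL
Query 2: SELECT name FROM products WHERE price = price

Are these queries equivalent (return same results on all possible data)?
Yes, equivalent

Both queries return: [('Keyboard',), ('Laptop',), ('Monitor',), ('Shelf',)]

Reason: IS NOT NULL vs self-equality (both exclude NULLs)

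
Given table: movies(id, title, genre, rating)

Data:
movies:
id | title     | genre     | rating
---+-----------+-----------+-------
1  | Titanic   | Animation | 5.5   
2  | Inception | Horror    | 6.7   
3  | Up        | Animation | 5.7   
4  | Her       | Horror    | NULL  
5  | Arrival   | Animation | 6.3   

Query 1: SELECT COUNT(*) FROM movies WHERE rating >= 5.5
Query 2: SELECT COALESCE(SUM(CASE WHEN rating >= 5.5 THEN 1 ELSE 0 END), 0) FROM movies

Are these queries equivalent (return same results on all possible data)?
Yes, equivalent

Both queries return: [(4,)]

Reason: COUNT with WHERE vs conditional SUM (COALESCE handles empty-table NULL)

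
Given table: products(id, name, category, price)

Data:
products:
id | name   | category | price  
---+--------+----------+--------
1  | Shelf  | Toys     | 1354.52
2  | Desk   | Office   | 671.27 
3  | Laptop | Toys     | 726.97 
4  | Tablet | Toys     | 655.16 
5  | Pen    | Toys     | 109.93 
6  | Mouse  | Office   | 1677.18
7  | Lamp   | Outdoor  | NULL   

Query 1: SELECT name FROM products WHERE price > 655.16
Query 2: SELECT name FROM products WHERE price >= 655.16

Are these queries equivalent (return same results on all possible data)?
No, not equivalent

Query 1 returns: [('Shelf',), ('Desk',), ('Laptop',), ('Mouse',)]
Query 2 returns: [('Shelf',), ('Desk',), ('Laptop',), ('Tablet',), ('Mouse',)]

Reason: > vs >= gives different results when price = 655.16 exists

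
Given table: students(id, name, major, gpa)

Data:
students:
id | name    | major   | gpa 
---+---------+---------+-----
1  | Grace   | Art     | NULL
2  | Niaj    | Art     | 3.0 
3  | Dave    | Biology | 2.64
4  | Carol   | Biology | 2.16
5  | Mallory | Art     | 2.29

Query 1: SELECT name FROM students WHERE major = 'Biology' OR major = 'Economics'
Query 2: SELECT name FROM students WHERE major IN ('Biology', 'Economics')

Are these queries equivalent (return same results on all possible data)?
Yes, equivalent

Both queries return: [('Carol',), ('Dave',)]

Reason: OR vs IN are equivalent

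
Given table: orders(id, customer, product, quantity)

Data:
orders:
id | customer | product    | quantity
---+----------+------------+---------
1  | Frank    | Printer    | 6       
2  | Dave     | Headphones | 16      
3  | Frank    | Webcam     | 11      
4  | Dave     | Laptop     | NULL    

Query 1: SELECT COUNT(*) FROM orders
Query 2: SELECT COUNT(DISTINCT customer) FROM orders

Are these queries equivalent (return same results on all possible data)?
No, not equivalent

Query 1 returns: [(4,)]
Query 2 returns: [(2,)]

Reason: COUNT(*) counts rows, COUNT(DISTINCT customer) counts unique customers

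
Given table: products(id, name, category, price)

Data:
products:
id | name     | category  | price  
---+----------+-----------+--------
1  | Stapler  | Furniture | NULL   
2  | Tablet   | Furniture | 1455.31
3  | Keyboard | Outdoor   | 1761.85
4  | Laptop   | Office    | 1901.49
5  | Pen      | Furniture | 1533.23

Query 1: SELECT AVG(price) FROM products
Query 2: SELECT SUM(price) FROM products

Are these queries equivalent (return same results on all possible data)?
No, not equivalent

Query 1 returns: [(1662.97,)]
Query 2 returns: [(6651.88,)]

Reason: AVG vs SUM give different aggregate values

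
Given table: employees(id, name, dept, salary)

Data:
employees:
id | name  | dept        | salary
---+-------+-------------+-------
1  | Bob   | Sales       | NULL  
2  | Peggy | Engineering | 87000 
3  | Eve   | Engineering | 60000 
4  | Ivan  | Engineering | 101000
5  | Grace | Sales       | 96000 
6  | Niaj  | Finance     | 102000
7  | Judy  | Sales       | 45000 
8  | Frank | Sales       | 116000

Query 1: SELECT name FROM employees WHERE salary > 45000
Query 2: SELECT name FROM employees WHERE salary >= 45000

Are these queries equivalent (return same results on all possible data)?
No, not equivalent

Query 1 returns: [('Peggy',), ('Eve',), ('Ivan',), ('Grace',), ('Niaj',), ('Frank',)]
Query 2 returns: [('Peggy',), ('Eve',), ('Ivan',), ('Grace',), ('Niaj',), ('Judy',), ('Frank',)]

Reason: > vs >= gives different results when salary = 45000 exists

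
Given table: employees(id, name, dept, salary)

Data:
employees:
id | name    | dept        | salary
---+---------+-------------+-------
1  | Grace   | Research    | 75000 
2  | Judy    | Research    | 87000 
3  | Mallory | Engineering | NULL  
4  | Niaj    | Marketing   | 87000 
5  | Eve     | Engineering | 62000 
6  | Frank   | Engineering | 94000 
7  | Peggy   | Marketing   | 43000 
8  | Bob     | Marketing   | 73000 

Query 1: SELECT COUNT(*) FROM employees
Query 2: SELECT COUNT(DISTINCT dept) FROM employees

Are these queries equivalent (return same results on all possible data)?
No, not equivalent

Query 1 returns: [(8,)]
Query 2 returns: [(3,)]

Reason: COUNT(*) counts rows, COUNT(DISTINCT dept) counts unique depts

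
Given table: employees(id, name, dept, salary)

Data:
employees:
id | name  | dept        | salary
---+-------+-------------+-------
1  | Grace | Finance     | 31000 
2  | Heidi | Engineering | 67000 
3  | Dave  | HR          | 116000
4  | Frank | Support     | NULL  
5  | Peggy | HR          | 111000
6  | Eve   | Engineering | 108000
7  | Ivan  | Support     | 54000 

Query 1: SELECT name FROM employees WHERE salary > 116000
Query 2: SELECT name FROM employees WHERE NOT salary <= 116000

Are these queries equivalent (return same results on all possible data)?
Yes, equivalent

Both queries return: []

Reason: Both filter salary > 116000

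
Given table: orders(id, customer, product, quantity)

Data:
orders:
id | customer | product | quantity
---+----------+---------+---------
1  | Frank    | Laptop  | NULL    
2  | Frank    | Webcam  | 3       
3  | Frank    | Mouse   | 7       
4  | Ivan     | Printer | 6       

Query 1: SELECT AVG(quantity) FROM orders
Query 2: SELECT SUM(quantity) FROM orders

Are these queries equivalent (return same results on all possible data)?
No, not equivalent

Query 1 returns: [(5.333333333333333,)]
Query 2 returns: [(16,)]

Reason: AVG vs SUM give different aggregate values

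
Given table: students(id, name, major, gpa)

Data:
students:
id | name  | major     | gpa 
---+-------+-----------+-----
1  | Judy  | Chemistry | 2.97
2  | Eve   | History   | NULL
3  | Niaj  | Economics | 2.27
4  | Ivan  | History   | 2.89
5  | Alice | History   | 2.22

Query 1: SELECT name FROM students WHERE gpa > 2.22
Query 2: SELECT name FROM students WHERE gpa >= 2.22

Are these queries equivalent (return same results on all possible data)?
No, not equivalent

Query 1 returns: [('Judy',), ('Niaj',), ('Ivan',)]
Query 2 returns: [('Judy',), ('Niaj',), ('Ivan',), ('Alice',)]

Reason: > vs >= gives different results when gpa = 2.22 exists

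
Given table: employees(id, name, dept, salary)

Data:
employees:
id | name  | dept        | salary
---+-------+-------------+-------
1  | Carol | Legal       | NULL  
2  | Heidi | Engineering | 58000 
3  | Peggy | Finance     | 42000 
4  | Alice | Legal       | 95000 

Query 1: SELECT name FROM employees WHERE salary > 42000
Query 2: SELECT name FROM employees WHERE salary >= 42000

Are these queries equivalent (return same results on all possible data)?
No, not equivalent

Query 1 returns: [('Heidi',), ('Alice',)]
Query 2 returns: [('Heidi',), ('Peggy',), ('Alice',)]

Reason: > vs >= gives different results when salary = 42000 exists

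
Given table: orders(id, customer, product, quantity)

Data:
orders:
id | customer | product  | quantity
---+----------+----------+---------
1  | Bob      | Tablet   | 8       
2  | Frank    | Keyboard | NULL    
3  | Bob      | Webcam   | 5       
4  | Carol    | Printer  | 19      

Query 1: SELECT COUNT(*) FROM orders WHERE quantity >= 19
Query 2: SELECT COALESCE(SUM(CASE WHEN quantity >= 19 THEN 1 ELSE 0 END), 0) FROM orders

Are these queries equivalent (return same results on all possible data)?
Yes, equivalent

Both queries return: [(1,)]

Reason: COUNT with WHERE vs conditional SUM (COALESCE handles empty-table NULL)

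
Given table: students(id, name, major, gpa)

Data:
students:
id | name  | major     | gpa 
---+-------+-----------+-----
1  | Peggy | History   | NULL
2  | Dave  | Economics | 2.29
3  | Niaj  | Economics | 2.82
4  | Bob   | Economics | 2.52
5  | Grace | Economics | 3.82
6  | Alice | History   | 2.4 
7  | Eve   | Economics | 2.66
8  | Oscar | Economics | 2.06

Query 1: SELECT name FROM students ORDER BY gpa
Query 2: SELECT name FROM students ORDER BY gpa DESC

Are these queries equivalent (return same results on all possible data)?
No, not equivalent

Query 1 returns: [('Peggy',), ('Oscar',), ('Dave',), ('Alice',), ('Bob',), ('Eve',), ('Niaj',), ('Grace',)]
Query 2 returns: [('Grace',), ('Niaj',), ('Eve',), ('Bob',), ('Alice',), ('Dave',), ('Oscar',), ('Peggy',)]

Reason: ASC vs DESC gives opposite ordering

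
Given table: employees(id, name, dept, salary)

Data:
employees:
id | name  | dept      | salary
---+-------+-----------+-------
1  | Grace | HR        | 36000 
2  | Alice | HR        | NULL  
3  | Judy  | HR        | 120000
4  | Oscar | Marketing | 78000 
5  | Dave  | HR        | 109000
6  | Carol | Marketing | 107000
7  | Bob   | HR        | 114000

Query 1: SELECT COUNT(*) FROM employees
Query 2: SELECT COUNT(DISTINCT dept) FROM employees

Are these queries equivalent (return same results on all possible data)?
No, not equivalent

Query 1 returns: [(7,)]
Query 2 returns: [(2,)]

Reason: COUNT(*) counts rows, COUNT(DISTINCT dept) counts unique depts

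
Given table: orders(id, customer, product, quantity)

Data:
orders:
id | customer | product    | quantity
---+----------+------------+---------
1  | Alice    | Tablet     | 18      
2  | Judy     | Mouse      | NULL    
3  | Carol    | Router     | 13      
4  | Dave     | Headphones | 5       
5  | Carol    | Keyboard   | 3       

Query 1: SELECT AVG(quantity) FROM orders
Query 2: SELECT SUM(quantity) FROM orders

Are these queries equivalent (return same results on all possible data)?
No, not equivalent

Query 1 returns: [(9.75,)]
Query 2 returns: [(39,)]

Reason: AVG vs SUM give different aggregate values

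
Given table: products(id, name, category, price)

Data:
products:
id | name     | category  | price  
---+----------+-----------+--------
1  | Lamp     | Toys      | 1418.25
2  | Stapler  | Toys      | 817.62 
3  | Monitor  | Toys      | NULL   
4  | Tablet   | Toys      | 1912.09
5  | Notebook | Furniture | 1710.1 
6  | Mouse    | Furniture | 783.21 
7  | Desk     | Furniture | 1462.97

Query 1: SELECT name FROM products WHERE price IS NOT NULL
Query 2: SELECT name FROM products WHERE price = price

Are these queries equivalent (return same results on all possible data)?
Yes, equivalent

Both queries return: [('Desk',), ('Lamp',), ('Mouse',), ('Notebook',), ('Stapler',), ('Tablet',)]

Reason: IS NOT NULL vs self-equality (both exclude NULLs)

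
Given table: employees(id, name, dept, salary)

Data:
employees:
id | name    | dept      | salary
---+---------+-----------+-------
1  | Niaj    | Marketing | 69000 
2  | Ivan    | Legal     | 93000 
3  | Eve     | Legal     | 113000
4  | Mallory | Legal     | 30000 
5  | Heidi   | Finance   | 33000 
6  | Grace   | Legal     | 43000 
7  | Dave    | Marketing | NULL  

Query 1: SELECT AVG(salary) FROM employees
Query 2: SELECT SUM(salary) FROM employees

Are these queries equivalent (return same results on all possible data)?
No, not equivalent

Query 1 returns: [(63500.0,)]
Query 2 returns: [(381000,)]

Reason: AVG vs SUM give different aggregate values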